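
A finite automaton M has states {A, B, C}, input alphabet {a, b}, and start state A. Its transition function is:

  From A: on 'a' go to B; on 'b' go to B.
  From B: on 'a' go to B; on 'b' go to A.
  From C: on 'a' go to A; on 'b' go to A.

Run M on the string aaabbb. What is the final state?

A

A → B → B → B → A → B → A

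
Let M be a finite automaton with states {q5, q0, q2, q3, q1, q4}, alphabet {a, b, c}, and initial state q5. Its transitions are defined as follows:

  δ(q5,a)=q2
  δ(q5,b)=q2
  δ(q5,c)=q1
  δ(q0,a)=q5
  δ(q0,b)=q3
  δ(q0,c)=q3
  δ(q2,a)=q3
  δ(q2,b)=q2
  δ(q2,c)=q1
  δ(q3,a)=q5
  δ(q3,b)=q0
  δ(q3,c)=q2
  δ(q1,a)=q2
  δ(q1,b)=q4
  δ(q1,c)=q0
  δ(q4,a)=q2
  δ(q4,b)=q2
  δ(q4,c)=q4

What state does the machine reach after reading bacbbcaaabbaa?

Trace: q5 -b-> q2 -a-> q3 -c-> q2 -b-> q2 -b-> q2 -c-> q1 -a-> q2 -a-> q3 -a-> q5 -b-> q2 -b-> q2 -a-> q3 -a-> q5

q5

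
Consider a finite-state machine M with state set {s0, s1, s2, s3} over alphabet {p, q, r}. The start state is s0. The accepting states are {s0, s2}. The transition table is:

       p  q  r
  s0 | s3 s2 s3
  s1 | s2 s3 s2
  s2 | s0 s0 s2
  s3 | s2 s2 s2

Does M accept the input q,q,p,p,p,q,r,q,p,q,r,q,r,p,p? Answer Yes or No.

Yes

Trace: s0 -q-> s2 -q-> s0 -p-> s3 -p-> s2 -p-> s0 -q-> s2 -r-> s2 -q-> s0 -p-> s3 -q-> s2 -r-> s2 -q-> s0 -r-> s3 -p-> s2 -p-> s0
End state s0 is accepting.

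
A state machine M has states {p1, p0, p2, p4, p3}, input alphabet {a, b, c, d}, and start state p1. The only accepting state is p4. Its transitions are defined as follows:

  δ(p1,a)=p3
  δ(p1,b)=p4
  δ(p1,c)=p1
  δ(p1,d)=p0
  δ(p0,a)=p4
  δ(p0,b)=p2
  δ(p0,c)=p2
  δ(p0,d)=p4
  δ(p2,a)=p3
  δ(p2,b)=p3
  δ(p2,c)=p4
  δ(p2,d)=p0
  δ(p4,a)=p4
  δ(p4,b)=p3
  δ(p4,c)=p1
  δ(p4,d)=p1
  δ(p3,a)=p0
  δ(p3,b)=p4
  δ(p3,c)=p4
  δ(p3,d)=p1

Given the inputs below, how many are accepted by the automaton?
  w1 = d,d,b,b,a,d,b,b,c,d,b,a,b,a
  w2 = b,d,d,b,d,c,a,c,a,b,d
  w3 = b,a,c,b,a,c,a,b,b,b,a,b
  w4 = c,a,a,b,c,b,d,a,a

0

w1:
  start at p1
  read 'd': p1 → p0
  read 'd': p0 → p4
  read 'b': p4 → p3
  read 'b': p3 → p4
  read 'a': p4 → p4
  read 'd': p4 → p1
  read 'b': p1 → p4
  read 'b': p4 → p3
  read 'c': p3 → p4
  read 'd': p4 → p1
  read 'b': p1 → p4
  read 'a': p4 → p4
  read 'b': p4 → p3
  read 'a': p3 → p0
  end p0, rejected
w2:
  start at p1
  read 'b': p1 → p4
  read 'd': p4 → p1
  read 'd': p1 → p0
  read 'b': p0 → p2
  read 'd': p2 → p0
  read 'c': p0 → p2
  read 'a': p2 → p3
  read 'c': p3 → p4
  read 'a': p4 → p4
  read 'b': p4 → p3
  read 'd': p3 → p1
  end p1, rejected
w3:
  start at p1
  read 'b': p1 → p4
  read 'a': p4 → p4
  read 'c': p4 → p1
  read 'b': p1 → p4
  read 'a': p4 → p4
  read 'c': p4 → p1
  read 'a': p1 → p3
  read 'b': p3 → p4
  read 'b': p4 → p3
  read 'b': p3 → p4
  read 'a': p4 → p4
  read 'b': p4 → p3
  end p3, rejected
w4:
  start at p1
  read 'c': p1 → p1
  read 'a': p1 → p3
  read 'a': p3 → p0
  read 'b': p0 → p2
  read 'c': p2 → p4
  read 'b': p4 → p3
  read 'd': p3 → p1
  read 'a': p1 → p3
  read 'a': p3 → p0
  end p0, rejected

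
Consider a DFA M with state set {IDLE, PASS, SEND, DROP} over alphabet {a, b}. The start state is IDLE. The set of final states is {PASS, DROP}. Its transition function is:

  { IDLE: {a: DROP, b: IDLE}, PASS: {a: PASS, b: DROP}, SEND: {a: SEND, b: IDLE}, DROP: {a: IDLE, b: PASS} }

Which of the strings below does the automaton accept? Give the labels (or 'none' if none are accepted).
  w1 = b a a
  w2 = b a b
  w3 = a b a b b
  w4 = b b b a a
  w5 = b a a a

w2, w3, w5

w1: IDLE → IDLE → DROP → IDLE  → end IDLE, rejected
w2: IDLE → IDLE → DROP → PASS  → end PASS, accepted
w3: IDLE → DROP → PASS → PASS → DROP → PASS  → end PASS, accepted
w4: IDLE → IDLE → IDLE → IDLE → DROP → IDLE  → end IDLE, rejected
w5: IDLE → IDLE → DROP → IDLE → DROP  → end DROP, accepted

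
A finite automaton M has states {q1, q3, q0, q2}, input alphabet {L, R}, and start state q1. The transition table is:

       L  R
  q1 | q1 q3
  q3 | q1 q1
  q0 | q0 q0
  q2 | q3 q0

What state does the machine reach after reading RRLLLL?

q1 → q3 → q1 → q1 → q1 → q1 → q1

q1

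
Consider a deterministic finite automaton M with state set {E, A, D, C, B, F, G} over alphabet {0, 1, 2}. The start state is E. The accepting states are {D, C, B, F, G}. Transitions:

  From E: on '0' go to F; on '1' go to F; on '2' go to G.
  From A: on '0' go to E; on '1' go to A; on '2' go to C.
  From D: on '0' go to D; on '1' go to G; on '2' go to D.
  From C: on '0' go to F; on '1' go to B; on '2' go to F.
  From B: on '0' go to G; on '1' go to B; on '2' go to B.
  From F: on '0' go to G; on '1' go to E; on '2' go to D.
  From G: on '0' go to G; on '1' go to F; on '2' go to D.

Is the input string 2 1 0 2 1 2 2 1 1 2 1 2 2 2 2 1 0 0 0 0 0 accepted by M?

Yes

start at E
read '2': E → G
read '1': G → F
read '0': F → G
read '2': G → D
read '1': D → G
read '2': G → D
read '2': D → D
read '1': D → G
read '1': G → F
read '2': F → D
read '1': D → G
read '2': G → D
read '2': D → D
read '2': D → D
read '2': D → D
read '1': D → G
read '0': G → G
read '0': G → G
read '0': G → G
read '0': G → G
read '0': G → G
End state G is accepting.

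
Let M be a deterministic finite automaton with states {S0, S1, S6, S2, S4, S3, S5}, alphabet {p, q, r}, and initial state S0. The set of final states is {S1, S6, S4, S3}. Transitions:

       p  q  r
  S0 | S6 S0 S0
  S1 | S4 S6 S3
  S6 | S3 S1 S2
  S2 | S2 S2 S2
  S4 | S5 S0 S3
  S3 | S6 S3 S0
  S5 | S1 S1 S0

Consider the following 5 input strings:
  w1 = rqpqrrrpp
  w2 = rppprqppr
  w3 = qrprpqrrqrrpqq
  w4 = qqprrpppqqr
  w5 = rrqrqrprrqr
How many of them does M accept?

w1: Trace: S0 -r-> S0 -q-> S0 -p-> S6 -q-> S1 -r-> S3 -r-> S0 -r-> S0 -p-> S6 -p-> S3  → end S3, accepted
w2: Trace: S0 -r-> S0 -p-> S6 -p-> S3 -p-> S6 -r-> S2 -q-> S2 -p-> S2 -p-> S2 -r-> S2  → end S2, rejected
w3: Trace: S0 -q-> S0 -r-> S0 -p-> S6 -r-> S2 -p-> S2 -q-> S2 -r-> S2 -r-> S2 -q-> S2 -r-> S2 -r-> S2 -p-> S2 -q-> S2 -q-> S2  → end S2, rejected
w4: Trace: S0 -q-> S0 -q-> S0 -p-> S6 -r-> S2 -r-> S2 -p-> S2 -p-> S2 -p-> S2 -q-> S2 -q-> S2 -r-> S2  → end S2, rejected
w5: Trace: S0 -r-> S0 -r-> S0 -q-> S0 -r-> S0 -q-> S0 -r-> S0 -p-> S6 -r-> S2 -r-> S2 -q-> S2 -r-> S2  → end S2, rejected

1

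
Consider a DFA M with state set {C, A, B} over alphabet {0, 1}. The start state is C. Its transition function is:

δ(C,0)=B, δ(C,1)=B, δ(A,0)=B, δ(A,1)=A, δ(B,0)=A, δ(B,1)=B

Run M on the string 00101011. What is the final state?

Trace: C -0-> B -0-> A -1-> A -0-> B -1-> B -0-> A -1-> A -1-> A

A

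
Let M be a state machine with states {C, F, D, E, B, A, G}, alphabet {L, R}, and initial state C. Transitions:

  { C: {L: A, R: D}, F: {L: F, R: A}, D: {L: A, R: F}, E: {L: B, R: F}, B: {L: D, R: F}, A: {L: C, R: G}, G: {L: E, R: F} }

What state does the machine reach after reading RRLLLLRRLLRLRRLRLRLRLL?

C

Trace: C -R-> D -R-> F -L-> F -L-> F -L-> F -L-> F -R-> A -R-> G -L-> E -L-> B -R-> F -L-> F -R-> A -R-> G -L-> E -R-> F -L-> F -R-> A -L-> C -R-> D -L-> A -L-> C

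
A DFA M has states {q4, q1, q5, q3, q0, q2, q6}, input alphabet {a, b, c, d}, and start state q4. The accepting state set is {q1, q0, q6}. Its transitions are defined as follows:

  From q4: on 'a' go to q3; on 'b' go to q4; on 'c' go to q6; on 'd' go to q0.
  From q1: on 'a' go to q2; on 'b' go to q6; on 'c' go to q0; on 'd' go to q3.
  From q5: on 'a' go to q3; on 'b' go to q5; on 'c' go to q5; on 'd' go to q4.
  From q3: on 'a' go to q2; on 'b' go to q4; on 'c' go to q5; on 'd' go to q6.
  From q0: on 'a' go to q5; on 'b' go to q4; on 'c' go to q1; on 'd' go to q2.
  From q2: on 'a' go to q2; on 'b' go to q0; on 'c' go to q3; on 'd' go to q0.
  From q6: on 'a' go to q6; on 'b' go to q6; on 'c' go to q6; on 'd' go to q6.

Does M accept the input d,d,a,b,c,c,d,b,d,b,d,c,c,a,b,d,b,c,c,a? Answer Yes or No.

Yes

start at q4
read 'd': q4 → q0
read 'd': q0 → q2
read 'a': q2 → q2
read 'b': q2 → q0
read 'c': q0 → q1
read 'c': q1 → q0
read 'd': q0 → q2
read 'b': q2 → q0
read 'd': q0 → q2
read 'b': q2 → q0
read 'd': q0 → q2
read 'c': q2 → q3
read 'c': q3 → q5
read 'a': q5 → q3
read 'b': q3 → q4
read 'd': q4 → q0
read 'b': q0 → q4
read 'c': q4 → q6
read 'c': q6 → q6
read 'a': q6 → q6
End state q6 is accepting.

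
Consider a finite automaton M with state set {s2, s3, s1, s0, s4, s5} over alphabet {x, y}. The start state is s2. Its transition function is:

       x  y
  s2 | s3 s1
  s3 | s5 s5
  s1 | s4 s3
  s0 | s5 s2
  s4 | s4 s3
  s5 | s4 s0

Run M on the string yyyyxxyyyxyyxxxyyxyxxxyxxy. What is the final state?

s3

s2 → s1 → s3 → s5 → s0 → s5 → s4 → s3 → s5 → s0 → s5 → s0 → s2 → s3 → s5 → s4 → s3 → s5 → s4 → s3 → s5 → s4 → s4 → s3 → s5 → s4 → s3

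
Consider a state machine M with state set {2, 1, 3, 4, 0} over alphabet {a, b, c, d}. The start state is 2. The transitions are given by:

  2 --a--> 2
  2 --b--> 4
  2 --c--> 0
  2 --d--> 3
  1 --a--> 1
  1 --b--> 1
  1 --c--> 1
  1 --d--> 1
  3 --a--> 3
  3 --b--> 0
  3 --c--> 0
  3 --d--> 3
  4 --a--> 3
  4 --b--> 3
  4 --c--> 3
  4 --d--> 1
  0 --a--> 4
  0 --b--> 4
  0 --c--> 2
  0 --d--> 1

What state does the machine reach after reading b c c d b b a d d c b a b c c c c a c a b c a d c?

2 → 4 → 3 → 0 → 1 → 1 → 1 → 1 → 1 → 1 → 1 → 1 → 1 → 1 → 1 → 1 → 1 → 1 → 1 → 1 → 1 → 1 → 1 → 1 → 1 → 1

1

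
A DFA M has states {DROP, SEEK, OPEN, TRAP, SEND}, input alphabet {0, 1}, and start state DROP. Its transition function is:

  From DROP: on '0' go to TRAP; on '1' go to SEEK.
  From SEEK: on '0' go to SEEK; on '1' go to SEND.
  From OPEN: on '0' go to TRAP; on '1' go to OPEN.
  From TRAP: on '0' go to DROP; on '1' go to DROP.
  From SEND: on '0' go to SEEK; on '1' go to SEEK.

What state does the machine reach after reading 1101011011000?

SEEK

Trace: DROP -1-> SEEK -1-> SEND -0-> SEEK -1-> SEND -0-> SEEK -1-> SEND -1-> SEEK -0-> SEEK -1-> SEND -1-> SEEK -0-> SEEK -0-> SEEK -0-> SEEK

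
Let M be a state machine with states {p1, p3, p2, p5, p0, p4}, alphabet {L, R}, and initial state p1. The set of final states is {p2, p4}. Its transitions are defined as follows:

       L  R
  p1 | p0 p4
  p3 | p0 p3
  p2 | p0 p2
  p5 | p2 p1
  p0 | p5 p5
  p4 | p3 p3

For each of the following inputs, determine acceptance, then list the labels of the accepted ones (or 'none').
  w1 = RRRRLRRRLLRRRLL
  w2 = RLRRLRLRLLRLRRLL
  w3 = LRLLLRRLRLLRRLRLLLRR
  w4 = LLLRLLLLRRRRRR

w1:
  start at p1
  read 'R': p1 → p4
  read 'R': p4 → p3
  read 'R': p3 → p3
  read 'R': p3 → p3
  read 'L': p3 → p0
  read 'R': p0 → p5
  read 'R': p5 → p1
  read 'R': p1 → p4
  read 'L': p4 → p3
  read 'L': p3 → p0
  read 'R': p0 → p5
  read 'R': p5 → p1
  read 'R': p1 → p4
  read 'L': p4 → p3
  read 'L': p3 → p0
  end p0, rejected
w2:
  start at p1
  read 'R': p1 → p4
  read 'L': p4 → p3
  read 'R': p3 → p3
  read 'R': p3 → p3
  read 'L': p3 → p0
  read 'R': p0 → p5
  read 'L': p5 → p2
  read 'R': p2 → p2
  read 'L': p2 → p0
  read 'L': p0 → p5
  read 'R': p5 → p1
  read 'L': p1 → p0
  read 'R': p0 → p5
  read 'R': p5 → p1
  read 'L': p1 → p0
  read 'L': p0 → p5
  end p5, rejected
w3:
  start at p1
  read 'L': p1 → p0
  read 'R': p0 → p5
  read 'L': p5 → p2
  read 'L': p2 → p0
  read 'L': p0 → p5
  read 'R': p5 → p1
  read 'R': p1 → p4
  read 'L': p4 → p3
  read 'R': p3 → p3
  read 'L': p3 → p0
  read 'L': p0 → p5
  read 'R': p5 → p1
  read 'R': p1 → p4
  read 'L': p4 → p3
  read 'R': p3 → p3
  read 'L': p3 → p0
  read 'L': p0 → p5
  read 'L': p5 → p2
  read 'R': p2 → p2
  read 'R': p2 → p2
  end p2, accepted
w4:
  start at p1
  read 'L': p1 → p0
  read 'L': p0 → p5
  read 'L': p5 → p2
  read 'R': p2 → p2
  read 'L': p2 → p0
  read 'L': p0 → p5
  read 'L': p5 → p2
  read 'L': p2 → p0
  read 'R': p0 → p5
  read 'R': p5 → p1
  read 'R': p1 → p4
  read 'R': p4 → p3
  read 'R': p3 → p3
  read 'R': p3 → p3
  end p3, rejected

w3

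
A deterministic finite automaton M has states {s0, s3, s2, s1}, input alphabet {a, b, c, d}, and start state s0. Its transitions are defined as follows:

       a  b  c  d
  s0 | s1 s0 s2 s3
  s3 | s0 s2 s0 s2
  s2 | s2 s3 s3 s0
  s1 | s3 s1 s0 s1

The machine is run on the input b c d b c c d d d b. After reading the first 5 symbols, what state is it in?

s2

s0 → s0 → s2 → s0 → s0 → s2
After 5 symbols: s2.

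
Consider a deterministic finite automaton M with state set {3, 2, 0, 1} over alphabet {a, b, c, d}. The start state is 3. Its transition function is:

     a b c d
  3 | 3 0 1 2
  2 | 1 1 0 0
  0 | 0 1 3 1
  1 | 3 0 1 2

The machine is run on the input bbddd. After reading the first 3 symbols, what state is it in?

3 → 0 → 1 → 2
After 3 symbols: 2.

2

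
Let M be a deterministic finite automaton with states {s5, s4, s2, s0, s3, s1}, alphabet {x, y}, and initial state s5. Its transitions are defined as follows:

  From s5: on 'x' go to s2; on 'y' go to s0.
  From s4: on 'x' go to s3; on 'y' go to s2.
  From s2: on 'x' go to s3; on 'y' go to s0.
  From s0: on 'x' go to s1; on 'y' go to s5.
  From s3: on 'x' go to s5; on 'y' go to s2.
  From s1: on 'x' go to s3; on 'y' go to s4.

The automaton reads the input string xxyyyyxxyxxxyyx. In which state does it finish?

start at s5
read 'x': s5 → s2
read 'x': s2 → s3
read 'y': s3 → s2
read 'y': s2 → s0
read 'y': s0 → s5
read 'y': s5 → s0
read 'x': s0 → s1
read 'x': s1 → s3
read 'y': s3 → s2
read 'x': s2 → s3
read 'x': s3 → s5
read 'x': s5 → s2
read 'y': s2 → s0
read 'y': s0 → s5
read 'x': s5 → s2

s2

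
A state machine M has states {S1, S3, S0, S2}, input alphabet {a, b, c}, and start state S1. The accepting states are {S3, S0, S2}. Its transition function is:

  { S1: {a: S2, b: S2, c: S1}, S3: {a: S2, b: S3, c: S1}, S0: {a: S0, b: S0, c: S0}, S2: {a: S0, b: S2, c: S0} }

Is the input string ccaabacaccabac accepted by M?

Yes

Trace: S1 -c-> S1 -c-> S1 -a-> S2 -a-> S0 -b-> S0 -a-> S0 -c-> S0 -a-> S0 -c-> S0 -c-> S0 -a-> S0 -b-> S0 -a-> S0 -c-> S0
End state S0 is accepting.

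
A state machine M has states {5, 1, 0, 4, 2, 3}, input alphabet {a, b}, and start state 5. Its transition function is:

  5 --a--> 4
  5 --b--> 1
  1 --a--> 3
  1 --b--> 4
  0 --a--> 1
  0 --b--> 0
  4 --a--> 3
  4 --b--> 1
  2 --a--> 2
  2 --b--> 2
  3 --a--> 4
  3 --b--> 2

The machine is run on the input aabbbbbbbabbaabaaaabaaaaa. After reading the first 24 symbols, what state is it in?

2

start at 5
read 'a': 5 → 4
read 'a': 4 → 3
read 'b': 3 → 2
read 'b': 2 → 2
read 'b': 2 → 2
read 'b': 2 → 2
read 'b': 2 → 2
read 'b': 2 → 2
read 'b': 2 → 2
read 'a': 2 → 2
read 'b': 2 → 2
read 'b': 2 → 2
read 'a': 2 → 2
read 'a': 2 → 2
read 'b': 2 → 2
read 'a': 2 → 2
read 'a': 2 → 2
read 'a': 2 → 2
read 'a': 2 → 2
read 'b': 2 → 2
read 'a': 2 → 2
read 'a': 2 → 2
read 'a': 2 → 2
read 'a': 2 → 2
After 24 symbols: 2.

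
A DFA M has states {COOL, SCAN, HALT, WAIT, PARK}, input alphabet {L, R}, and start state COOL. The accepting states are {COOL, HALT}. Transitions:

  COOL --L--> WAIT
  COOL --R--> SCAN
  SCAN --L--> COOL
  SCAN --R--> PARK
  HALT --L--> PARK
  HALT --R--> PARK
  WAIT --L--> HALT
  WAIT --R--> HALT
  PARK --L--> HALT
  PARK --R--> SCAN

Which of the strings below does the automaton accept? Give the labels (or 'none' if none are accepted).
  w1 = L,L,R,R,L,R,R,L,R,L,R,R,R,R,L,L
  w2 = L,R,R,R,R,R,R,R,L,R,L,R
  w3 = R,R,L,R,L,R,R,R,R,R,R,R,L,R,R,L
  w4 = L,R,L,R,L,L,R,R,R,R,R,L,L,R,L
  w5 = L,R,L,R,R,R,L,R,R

w1:
  start at COOL
  read 'L': COOL → WAIT
  read 'L': WAIT → HALT
  read 'R': HALT → PARK
  read 'R': PARK → SCAN
  read 'L': SCAN → COOL
  read 'R': COOL → SCAN
  read 'R': SCAN → PARK
  read 'L': PARK → HALT
  read 'R': HALT → PARK
  read 'L': PARK → HALT
  read 'R': HALT → PARK
  read 'R': PARK → SCAN
  read 'R': SCAN → PARK
  read 'R': PARK → SCAN
  read 'L': SCAN → COOL
  read 'L': COOL → WAIT
  end WAIT, rejected
w2:
  start at COOL
  read 'L': COOL → WAIT
  read 'R': WAIT → HALT
  read 'R': HALT → PARK
  read 'R': PARK → SCAN
  read 'R': SCAN → PARK
  read 'R': PARK → SCAN
  read 'R': SCAN → PARK
  read 'R': PARK → SCAN
  read 'L': SCAN → COOL
  read 'R': COOL → SCAN
  read 'L': SCAN → COOL
  read 'R': COOL → SCAN
  end SCAN, rejected
w3:
  start at COOL
  read 'R': COOL → SCAN
  read 'R': SCAN → PARK
  read 'L': PARK → HALT
  read 'R': HALT → PARK
  read 'L': PARK → HALT
  read 'R': HALT → PARK
  read 'R': PARK → SCAN
  read 'R': SCAN → PARK
  read 'R': PARK → SCAN
  read 'R': SCAN → PARK
  read 'R': PARK → SCAN
  read 'R': SCAN → PARK
  read 'L': PARK → HALT
  read 'R': HALT → PARK
  read 'R': PARK → SCAN
  read 'L': SCAN → COOL
  end COOL, accepted
w4:
  start at COOL
  read 'L': COOL → WAIT
  read 'R': WAIT → HALT
  read 'L': HALT → PARK
  read 'R': PARK → SCAN
  read 'L': SCAN → COOL
  read 'L': COOL → WAIT
  read 'R': WAIT → HALT
  read 'R': HALT → PARK
  read 'R': PARK → SCAN
  read 'R': SCAN → PARK
  read 'R': PARK → SCAN
  read 'L': SCAN → COOL
  read 'L': COOL → WAIT
  read 'R': WAIT → HALT
  read 'L': HALT → PARK
  end PARK, rejected
w5:
  start at COOL
  read 'L': COOL → WAIT
  read 'R': WAIT → HALT
  read 'L': HALT → PARK
  read 'R': PARK → SCAN
  read 'R': SCAN → PARK
  read 'R': PARK → SCAN
  read 'L': SCAN → COOL
  read 'R': COOL → SCAN
  read 'R': SCAN → PARK
  end PARK, rejected

w3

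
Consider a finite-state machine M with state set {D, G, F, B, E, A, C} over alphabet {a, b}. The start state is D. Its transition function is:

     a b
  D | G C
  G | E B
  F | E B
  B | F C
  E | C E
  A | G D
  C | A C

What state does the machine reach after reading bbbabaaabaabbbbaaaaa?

A

start at D
read 'b': D → C
read 'b': C → C
read 'b': C → C
read 'a': C → A
read 'b': A → D
read 'a': D → G
read 'a': G → E
read 'a': E → C
read 'b': C → C
read 'a': C → A
read 'a': A → G
read 'b': G → B
read 'b': B → C
read 'b': C → C
read 'b': C → C
read 'a': C → A
read 'a': A → G
read 'a': G → E
read 'a': E → C
read 'a': C → A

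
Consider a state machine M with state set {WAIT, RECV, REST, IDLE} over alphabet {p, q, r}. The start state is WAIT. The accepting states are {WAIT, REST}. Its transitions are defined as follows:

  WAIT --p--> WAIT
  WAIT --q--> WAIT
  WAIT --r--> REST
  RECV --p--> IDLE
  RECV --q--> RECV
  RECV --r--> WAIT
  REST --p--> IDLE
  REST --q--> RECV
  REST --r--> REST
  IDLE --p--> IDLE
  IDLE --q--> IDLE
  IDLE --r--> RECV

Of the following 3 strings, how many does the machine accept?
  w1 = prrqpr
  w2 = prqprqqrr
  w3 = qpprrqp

w1: WAIT → WAIT → REST → REST → RECV → IDLE → RECV  → end RECV, rejected
w2: WAIT → WAIT → REST → RECV → IDLE → RECV → RECV → RECV → WAIT → REST  → end REST, accepted
w3: WAIT → WAIT → WAIT → WAIT → REST → REST → RECV → IDLE  → end IDLE, rejected

1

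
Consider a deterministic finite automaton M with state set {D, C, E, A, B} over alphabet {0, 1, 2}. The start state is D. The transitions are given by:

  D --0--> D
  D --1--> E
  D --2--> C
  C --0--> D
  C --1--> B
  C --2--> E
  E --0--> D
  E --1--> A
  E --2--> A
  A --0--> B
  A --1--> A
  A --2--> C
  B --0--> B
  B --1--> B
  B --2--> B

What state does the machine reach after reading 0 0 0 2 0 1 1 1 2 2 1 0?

start at D
read '0': D → D
read '0': D → D
read '0': D → D
read '2': D → C
read '0': C → D
read '1': D → E
read '1': E → A
read '1': A → A
read '2': A → C
read '2': C → E
read '1': E → A
read '0': A → B

B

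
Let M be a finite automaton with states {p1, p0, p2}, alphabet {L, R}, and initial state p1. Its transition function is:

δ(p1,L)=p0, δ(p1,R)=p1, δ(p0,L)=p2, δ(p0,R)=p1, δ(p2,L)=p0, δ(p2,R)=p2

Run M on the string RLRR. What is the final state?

start at p1
read 'R': p1 → p1
read 'L': p1 → p0
read 'R': p0 → p1
read 'R': p1 → p1

p1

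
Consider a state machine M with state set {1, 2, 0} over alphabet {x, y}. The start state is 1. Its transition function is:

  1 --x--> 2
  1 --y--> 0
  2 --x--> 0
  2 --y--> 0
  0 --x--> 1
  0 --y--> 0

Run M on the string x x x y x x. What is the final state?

2

Trace: 1 -x-> 2 -x-> 0 -x-> 1 -y-> 0 -x-> 1 -x-> 2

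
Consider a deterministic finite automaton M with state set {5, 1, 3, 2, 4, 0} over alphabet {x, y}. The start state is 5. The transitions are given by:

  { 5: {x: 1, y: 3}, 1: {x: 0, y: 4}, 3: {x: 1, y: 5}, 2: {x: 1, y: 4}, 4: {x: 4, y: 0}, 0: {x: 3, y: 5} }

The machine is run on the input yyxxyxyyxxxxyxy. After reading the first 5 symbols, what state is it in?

5 → 3 → 5 → 1 → 0 → 5
After 5 symbols: 5.

5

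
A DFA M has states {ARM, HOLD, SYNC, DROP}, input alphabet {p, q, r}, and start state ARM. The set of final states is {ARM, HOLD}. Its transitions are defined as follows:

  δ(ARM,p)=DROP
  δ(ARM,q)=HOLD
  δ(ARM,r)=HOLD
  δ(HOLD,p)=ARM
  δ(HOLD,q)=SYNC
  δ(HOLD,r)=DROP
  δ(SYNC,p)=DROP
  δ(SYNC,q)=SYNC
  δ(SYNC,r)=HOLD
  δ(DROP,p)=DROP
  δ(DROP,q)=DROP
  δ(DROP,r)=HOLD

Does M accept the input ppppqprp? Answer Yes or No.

Yes

start at ARM
read 'p': ARM → DROP
read 'p': DROP → DROP
read 'p': DROP → DROP
read 'p': DROP → DROP
read 'q': DROP → DROP
read 'p': DROP → DROP
read 'r': DROP → HOLD
read 'p': HOLD → ARM
End state ARM is accepting.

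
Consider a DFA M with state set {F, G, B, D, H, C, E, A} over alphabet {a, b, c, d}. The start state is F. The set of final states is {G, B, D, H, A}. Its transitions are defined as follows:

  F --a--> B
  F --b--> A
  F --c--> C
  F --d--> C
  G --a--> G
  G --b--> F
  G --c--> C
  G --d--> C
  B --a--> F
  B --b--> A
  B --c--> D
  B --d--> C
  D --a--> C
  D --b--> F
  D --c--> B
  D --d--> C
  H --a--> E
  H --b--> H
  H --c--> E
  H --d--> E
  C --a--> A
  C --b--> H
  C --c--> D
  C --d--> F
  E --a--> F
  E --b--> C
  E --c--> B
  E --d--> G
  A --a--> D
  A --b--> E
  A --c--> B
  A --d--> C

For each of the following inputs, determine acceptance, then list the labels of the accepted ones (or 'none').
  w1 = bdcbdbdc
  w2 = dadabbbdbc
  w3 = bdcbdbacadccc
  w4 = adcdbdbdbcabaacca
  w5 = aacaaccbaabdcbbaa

w1: Trace: F -b-> A -d-> C -c-> D -b-> F -d-> C -b-> H -d-> E -c-> B  → end B, accepted
w2: Trace: F -d-> C -a-> A -d-> C -a-> A -b-> E -b-> C -b-> H -d-> E -b-> C -c-> D  → end D, accepted
w3: Trace: F -b-> A -d-> C -c-> D -b-> F -d-> C -b-> H -a-> E -c-> B -a-> F -d-> C -c-> D -c-> B -c-> D  → end D, accepted
w4: Trace: F -a-> B -d-> C -c-> D -d-> C -b-> H -d-> E -b-> C -d-> F -b-> A -c-> B -a-> F -b-> A -a-> D -a-> C -c-> D -c-> B -a-> F  → end F, rejected
w5: Trace: F -a-> B -a-> F -c-> C -a-> A -a-> D -c-> B -c-> D -b-> F -a-> B -a-> F -b-> A -d-> C -c-> D -b-> F -b-> A -a-> D -a-> C  → end C, rejected

w1, w2, w3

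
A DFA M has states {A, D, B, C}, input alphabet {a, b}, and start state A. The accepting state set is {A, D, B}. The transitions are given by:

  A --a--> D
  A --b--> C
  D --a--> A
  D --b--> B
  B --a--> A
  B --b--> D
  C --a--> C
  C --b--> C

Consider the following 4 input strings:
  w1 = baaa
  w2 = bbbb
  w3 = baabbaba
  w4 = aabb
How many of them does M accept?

0

w1: Trace: A -b-> C -a-> C -a-> C -a-> C  → end C, rejected
w2: Trace: A -b-> C -b-> C -b-> C -b-> C  → end C, rejected
w3: Trace: A -b-> C -a-> C -a-> C -b-> C -b-> C -a-> C -b-> C -a-> C  → end C, rejected
w4: Trace: A -a-> D -a-> A -b-> C -b-> C  → end C, rejected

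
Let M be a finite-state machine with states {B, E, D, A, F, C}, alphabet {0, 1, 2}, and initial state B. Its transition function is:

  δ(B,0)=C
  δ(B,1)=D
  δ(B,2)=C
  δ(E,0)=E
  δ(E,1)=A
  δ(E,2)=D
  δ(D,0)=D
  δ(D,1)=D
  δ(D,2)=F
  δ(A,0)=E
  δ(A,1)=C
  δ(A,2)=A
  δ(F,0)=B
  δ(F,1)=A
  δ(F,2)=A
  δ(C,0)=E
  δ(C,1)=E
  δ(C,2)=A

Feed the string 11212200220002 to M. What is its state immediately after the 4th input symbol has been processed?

Trace: B -1-> D -1-> D -2-> F -1-> A
After 4 symbols: A.

A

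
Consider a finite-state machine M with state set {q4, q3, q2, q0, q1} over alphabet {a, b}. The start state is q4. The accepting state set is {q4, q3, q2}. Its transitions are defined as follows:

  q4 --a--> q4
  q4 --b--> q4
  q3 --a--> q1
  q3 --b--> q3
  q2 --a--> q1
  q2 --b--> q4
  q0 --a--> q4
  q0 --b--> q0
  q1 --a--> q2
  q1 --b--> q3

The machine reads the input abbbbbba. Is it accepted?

Yes

start at q4
read 'a': q4 → q4
read 'b': q4 → q4
read 'b': q4 → q4
read 'b': q4 → q4
read 'b': q4 → q4
read 'b': q4 → q4
read 'b': q4 → q4
read 'a': q4 → q4
End state q4 is accepting.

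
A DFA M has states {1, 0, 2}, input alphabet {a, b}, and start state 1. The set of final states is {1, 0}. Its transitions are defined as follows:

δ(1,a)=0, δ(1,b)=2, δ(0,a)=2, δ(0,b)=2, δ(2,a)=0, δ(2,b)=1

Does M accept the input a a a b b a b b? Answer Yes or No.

Yes

Trace: 1 -a-> 0 -a-> 2 -a-> 0 -b-> 2 -b-> 1 -a-> 0 -b-> 2 -b-> 1
End state 1 is accepting.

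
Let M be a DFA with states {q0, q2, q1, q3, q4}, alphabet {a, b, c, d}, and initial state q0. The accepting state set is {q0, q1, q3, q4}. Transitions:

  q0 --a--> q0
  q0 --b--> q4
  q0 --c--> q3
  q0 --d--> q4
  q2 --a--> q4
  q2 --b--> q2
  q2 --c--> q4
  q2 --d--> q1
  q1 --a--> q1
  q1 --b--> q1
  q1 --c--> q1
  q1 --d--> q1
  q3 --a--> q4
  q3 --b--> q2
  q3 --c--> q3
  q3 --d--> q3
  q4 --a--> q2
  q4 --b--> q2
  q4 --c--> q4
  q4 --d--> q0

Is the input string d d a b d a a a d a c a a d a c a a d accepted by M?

Trace: q0 -d-> q4 -d-> q0 -a-> q0 -b-> q4 -d-> q0 -a-> q0 -a-> q0 -a-> q0 -d-> q4 -a-> q2 -c-> q4 -a-> q2 -a-> q4 -d-> q0 -a-> q0 -c-> q3 -a-> q4 -a-> q2 -d-> q1
End state q1 is accepting.

Yes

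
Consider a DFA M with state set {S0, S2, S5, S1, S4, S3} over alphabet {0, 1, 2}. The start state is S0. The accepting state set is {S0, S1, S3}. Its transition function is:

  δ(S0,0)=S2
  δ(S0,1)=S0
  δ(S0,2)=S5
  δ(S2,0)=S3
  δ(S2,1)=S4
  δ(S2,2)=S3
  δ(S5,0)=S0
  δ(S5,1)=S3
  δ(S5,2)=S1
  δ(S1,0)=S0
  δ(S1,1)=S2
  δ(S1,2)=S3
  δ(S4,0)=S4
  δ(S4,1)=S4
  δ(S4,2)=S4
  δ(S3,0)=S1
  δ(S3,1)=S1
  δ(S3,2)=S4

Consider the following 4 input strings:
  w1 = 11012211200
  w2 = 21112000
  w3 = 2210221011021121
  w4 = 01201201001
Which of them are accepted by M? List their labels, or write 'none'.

w1: Trace: S0 -1-> S0 -1-> S0 -0-> S2 -1-> S4 -2-> S4 -2-> S4 -1-> S4 -1-> S4 -2-> S4 -0-> S4 -0-> S4  → end S4, rejected
w2: Trace: S0 -2-> S5 -1-> S3 -1-> S1 -1-> S2 -2-> S3 -0-> S1 -0-> S0 -0-> S2  → end S2, rejected
w3: Trace: S0 -2-> S5 -2-> S1 -1-> S2 -0-> S3 -2-> S4 -2-> S4 -1-> S4 -0-> S4 -1-> S4 -1-> S4 -0-> S4 -2-> S4 -1-> S4 -1-> S4 -2-> S4 -1-> S4  → end S4, rejected
w4: Trace: S0 -0-> S2 -1-> S4 -2-> S4 -0-> S4 -1-> S4 -2-> S4 -0-> S4 -1-> S4 -0-> S4 -0-> S4 -1-> S4  → end S4, rejected

none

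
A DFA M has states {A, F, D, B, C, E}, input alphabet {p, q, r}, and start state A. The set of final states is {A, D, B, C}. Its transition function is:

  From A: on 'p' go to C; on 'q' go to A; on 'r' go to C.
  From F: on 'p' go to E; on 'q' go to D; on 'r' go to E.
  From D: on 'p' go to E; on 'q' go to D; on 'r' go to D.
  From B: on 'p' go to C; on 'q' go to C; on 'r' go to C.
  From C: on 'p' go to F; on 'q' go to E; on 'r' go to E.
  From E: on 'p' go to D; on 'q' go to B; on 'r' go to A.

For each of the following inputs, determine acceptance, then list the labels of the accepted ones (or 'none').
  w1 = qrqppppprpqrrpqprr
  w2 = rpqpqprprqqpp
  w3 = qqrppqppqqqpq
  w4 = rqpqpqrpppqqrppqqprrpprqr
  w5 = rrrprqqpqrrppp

w1, w2, w3, w4

w1: Trace: A -q-> A -r-> C -q-> E -p-> D -p-> E -p-> D -p-> E -p-> D -r-> D -p-> E -q-> B -r-> C -r-> E -p-> D -q-> D -p-> E -r-> A -r-> C  → end C, accepted
w2: Trace: A -r-> C -p-> F -q-> D -p-> E -q-> B -p-> C -r-> E -p-> D -r-> D -q-> D -q-> D -p-> E -p-> D  → end D, accepted
w3: Trace: A -q-> A -q-> A -r-> C -p-> F -p-> E -q-> B -p-> C -p-> F -q-> D -q-> D -q-> D -p-> E -q-> B  → end B, accepted
w4: Trace: A -r-> C -q-> E -p-> D -q-> D -p-> E -q-> B -r-> C -p-> F -p-> E -p-> D -q-> D -q-> D -r-> D -p-> E -p-> D -q-> D -q-> D -p-> E -r-> A -r-> C -p-> F -p-> E -r-> A -q-> A -r-> C  → end C, accepted
w5: Trace: A -r-> C -r-> E -r-> A -p-> C -r-> E -q-> B -q-> C -p-> F -q-> D -r-> D -r-> D -p-> E -p-> D -p-> E  → end E, rejected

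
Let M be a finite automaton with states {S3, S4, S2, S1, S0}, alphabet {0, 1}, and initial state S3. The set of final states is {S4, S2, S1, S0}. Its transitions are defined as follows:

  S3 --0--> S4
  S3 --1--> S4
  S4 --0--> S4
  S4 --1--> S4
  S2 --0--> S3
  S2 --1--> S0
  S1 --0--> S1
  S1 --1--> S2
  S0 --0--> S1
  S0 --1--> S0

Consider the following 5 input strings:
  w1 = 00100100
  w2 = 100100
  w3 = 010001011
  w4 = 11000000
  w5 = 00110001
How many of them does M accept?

w1: Trace: S3 -0-> S4 -0-> S4 -1-> S4 -0-> S4 -0-> S4 -1-> S4 -0-> S4 -0-> S4  → end S4, accepted
w2: Trace: S3 -1-> S4 -0-> S4 -0-> S4 -1-> S4 -0-> S4 -0-> S4  → end S4, accepted
w3: Trace: S3 -0-> S4 -1-> S4 -0-> S4 -0-> S4 -0-> S4 -1-> S4 -0-> S4 -1-> S4 -1-> S4  → end S4, accepted
w4: Trace: S3 -1-> S4 -1-> S4 -0-> S4 -0-> S4 -0-> S4 -0-> S4 -0-> S4 -0-> S4  → end S4, accepted
w5: Trace: S3 -0-> S4 -0-> S4 -1-> S4 -1-> S4 -0-> S4 -0-> S4 -0-> S4 -1-> S4  → end S4, accepted

5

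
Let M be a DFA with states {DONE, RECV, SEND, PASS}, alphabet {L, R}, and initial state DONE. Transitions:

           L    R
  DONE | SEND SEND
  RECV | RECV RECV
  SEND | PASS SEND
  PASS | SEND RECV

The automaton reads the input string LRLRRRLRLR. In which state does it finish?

DONE → SEND → SEND → PASS → RECV → RECV → RECV → RECV → RECV → RECV → RECV

RECV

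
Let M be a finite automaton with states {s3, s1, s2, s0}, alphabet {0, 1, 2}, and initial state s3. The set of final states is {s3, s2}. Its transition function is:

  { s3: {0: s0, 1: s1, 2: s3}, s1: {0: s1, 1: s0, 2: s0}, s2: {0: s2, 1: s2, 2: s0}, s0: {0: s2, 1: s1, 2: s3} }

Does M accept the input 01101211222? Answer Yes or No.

Yes

Trace: s3 -0-> s0 -1-> s1 -1-> s0 -0-> s2 -1-> s2 -2-> s0 -1-> s1 -1-> s0 -2-> s3 -2-> s3 -2-> s3
End state s3 is accepting.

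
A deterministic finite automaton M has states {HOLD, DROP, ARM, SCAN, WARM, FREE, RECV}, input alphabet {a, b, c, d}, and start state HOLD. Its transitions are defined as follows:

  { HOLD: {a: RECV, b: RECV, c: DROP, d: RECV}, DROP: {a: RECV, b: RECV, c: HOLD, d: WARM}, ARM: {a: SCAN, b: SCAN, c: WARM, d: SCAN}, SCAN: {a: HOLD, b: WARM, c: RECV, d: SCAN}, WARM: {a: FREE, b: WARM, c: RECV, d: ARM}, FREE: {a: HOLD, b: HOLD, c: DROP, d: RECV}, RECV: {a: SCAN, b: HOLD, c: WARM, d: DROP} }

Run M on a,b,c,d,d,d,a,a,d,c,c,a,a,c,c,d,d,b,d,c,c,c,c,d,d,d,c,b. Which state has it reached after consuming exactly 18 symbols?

start at HOLD
read 'a': HOLD → RECV
read 'b': RECV → HOLD
read 'c': HOLD → DROP
read 'd': DROP → WARM
read 'd': WARM → ARM
read 'd': ARM → SCAN
read 'a': SCAN → HOLD
read 'a': HOLD → RECV
read 'd': RECV → DROP
read 'c': DROP → HOLD
read 'c': HOLD → DROP
read 'a': DROP → RECV
read 'a': RECV → SCAN
read 'c': SCAN → RECV
read 'c': RECV → WARM
read 'd': WARM → ARM
read 'd': ARM → SCAN
read 'b': SCAN → WARM
After 18 symbols: WARM.

WARM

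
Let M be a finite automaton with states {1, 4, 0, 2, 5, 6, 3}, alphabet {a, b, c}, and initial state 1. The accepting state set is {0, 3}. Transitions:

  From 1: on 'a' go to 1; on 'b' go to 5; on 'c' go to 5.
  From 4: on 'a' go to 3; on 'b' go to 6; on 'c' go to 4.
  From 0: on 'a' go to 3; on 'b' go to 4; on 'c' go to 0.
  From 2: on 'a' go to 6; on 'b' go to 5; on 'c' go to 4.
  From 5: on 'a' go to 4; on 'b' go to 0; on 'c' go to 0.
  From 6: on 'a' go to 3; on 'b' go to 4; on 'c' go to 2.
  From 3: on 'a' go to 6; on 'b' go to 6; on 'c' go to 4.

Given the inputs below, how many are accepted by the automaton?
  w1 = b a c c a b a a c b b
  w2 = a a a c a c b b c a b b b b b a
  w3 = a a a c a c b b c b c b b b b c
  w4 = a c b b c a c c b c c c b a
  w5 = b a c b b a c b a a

w1:
  start at 1
  read 'b': 1 → 5
  read 'a': 5 → 4
  read 'c': 4 → 4
  read 'c': 4 → 4
  read 'a': 4 → 3
  read 'b': 3 → 6
  read 'a': 6 → 3
  read 'a': 3 → 6
  read 'c': 6 → 2
  read 'b': 2 → 5
  read 'b': 5 → 0
  end 0, accepted
w2:
  start at 1
  read 'a': 1 → 1
  read 'a': 1 → 1
  read 'a': 1 → 1
  read 'c': 1 → 5
  read 'a': 5 → 4
  read 'c': 4 → 4
  read 'b': 4 → 6
  read 'b': 6 → 4
  read 'c': 4 → 4
  read 'a': 4 → 3
  read 'b': 3 → 6
  read 'b': 6 → 4
  read 'b': 4 → 6
  read 'b': 6 → 4
  read 'b': 4 → 6
  read 'a': 6 → 3
  end 3, accepted
w3:
  start at 1
  read 'a': 1 → 1
  read 'a': 1 → 1
  read 'a': 1 → 1
  read 'c': 1 → 5
  read 'a': 5 → 4
  read 'c': 4 → 4
  read 'b': 4 → 6
  read 'b': 6 → 4
  read 'c': 4 → 4
  read 'b': 4 → 6
  read 'c': 6 → 2
  read 'b': 2 → 5
  read 'b': 5 → 0
  read 'b': 0 → 4
  read 'b': 4 → 6
  read 'c': 6 → 2
  end 2, rejected
w4:
  start at 1
  read 'a': 1 → 1
  read 'c': 1 → 5
  read 'b': 5 → 0
  read 'b': 0 → 4
  read 'c': 4 → 4
  read 'a': 4 → 3
  read 'c': 3 → 4
  read 'c': 4 → 4
  read 'b': 4 → 6
  read 'c': 6 → 2
  read 'c': 2 → 4
  read 'c': 4 → 4
  read 'b': 4 → 6
  read 'a': 6 → 3
  end 3, accepted
w5:
  start at 1
  read 'b': 1 → 5
  read 'a': 5 → 4
  read 'c': 4 → 4
  read 'b': 4 → 6
  read 'b': 6 → 4
  read 'a': 4 → 3
  read 'c': 3 → 4
  read 'b': 4 → 6
  read 'a': 6 → 3
  read 'a': 3 → 6
  end 6, rejected

3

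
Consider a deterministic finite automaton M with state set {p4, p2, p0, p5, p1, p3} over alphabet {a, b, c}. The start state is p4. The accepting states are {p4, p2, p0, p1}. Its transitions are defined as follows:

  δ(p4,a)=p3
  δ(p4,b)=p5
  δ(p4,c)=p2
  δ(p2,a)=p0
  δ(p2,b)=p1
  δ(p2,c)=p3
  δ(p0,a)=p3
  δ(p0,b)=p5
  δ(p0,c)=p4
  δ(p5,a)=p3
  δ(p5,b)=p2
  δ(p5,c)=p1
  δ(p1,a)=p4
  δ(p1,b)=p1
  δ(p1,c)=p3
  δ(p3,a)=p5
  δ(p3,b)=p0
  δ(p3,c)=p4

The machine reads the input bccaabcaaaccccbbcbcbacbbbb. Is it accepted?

Yes

Trace: p4 -b-> p5 -c-> p1 -c-> p3 -a-> p5 -a-> p3 -b-> p0 -c-> p4 -a-> p3 -a-> p5 -a-> p3 -c-> p4 -c-> p2 -c-> p3 -c-> p4 -b-> p5 -b-> p2 -c-> p3 -b-> p0 -c-> p4 -b-> p5 -a-> p3 -c-> p4 -b-> p5 -b-> p2 -b-> p1 -b-> p1
End state p1 is accepting.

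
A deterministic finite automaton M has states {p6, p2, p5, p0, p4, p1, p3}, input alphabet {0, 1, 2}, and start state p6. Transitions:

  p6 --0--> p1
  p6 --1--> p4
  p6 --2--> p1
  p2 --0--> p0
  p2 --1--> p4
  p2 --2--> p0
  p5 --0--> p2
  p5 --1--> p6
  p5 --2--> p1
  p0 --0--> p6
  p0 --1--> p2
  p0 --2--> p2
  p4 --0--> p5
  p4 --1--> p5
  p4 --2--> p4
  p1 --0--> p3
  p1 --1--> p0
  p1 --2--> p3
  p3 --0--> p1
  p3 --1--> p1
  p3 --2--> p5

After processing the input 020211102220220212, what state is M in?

p2

start at p6
read '0': p6 → p1
read '2': p1 → p3
read '0': p3 → p1
read '2': p1 → p3
read '1': p3 → p1
read '1': p1 → p0
read '1': p0 → p2
read '0': p2 → p0
read '2': p0 → p2
read '2': p2 → p0
read '2': p0 → p2
read '0': p2 → p0
read '2': p0 → p2
read '2': p2 → p0
read '0': p0 → p6
read '2': p6 → p1
read '1': p1 → p0
read '2': p0 → p2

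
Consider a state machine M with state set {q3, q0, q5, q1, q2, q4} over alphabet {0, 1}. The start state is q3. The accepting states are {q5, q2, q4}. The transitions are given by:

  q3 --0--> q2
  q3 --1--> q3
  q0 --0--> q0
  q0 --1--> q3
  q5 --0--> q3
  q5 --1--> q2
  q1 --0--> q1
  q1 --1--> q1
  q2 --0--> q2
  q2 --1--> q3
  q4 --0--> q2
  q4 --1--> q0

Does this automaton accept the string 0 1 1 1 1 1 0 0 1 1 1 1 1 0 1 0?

Yes

start at q3
read '0': q3 → q2
read '1': q2 → q3
read '1': q3 → q3
read '1': q3 → q3
read '1': q3 → q3
read '1': q3 → q3
read '0': q3 → q2
read '0': q2 → q2
read '1': q2 → q3
read '1': q3 → q3
read '1': q3 → q3
read '1': q3 → q3
read '1': q3 → q3
read '0': q3 → q2
read '1': q2 → q3
read '0': q3 → q2
End state q2 is accepting.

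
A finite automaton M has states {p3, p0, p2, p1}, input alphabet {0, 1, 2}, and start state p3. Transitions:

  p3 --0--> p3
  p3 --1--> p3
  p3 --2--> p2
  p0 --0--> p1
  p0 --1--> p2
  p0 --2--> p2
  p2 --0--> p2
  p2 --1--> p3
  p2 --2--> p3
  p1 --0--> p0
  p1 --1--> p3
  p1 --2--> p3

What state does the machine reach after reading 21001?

Trace: p3 -2-> p2 -1-> p3 -0-> p3 -0-> p3 -1-> p3

p3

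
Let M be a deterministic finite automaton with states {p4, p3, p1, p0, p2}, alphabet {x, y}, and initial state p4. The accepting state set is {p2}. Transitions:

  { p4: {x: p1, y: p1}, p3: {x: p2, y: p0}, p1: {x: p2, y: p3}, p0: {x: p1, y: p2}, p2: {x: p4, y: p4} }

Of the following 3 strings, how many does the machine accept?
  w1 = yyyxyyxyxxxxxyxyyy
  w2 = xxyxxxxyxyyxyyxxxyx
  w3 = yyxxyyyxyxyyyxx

w1: Trace: p4 -y-> p1 -y-> p3 -y-> p0 -x-> p1 -y-> p3 -y-> p0 -x-> p1 -y-> p3 -x-> p2 -x-> p4 -x-> p1 -x-> p2 -x-> p4 -y-> p1 -x-> p2 -y-> p4 -y-> p1 -y-> p3  → end p3, rejected
w2: Trace: p4 -x-> p1 -x-> p2 -y-> p4 -x-> p1 -x-> p2 -x-> p4 -x-> p1 -y-> p3 -x-> p2 -y-> p4 -y-> p1 -x-> p2 -y-> p4 -y-> p1 -x-> p2 -x-> p4 -x-> p1 -y-> p3 -x-> p2  → end p2, accepted
w3: Trace: p4 -y-> p1 -y-> p3 -x-> p2 -x-> p4 -y-> p1 -y-> p3 -y-> p0 -x-> p1 -y-> p3 -x-> p2 -y-> p4 -y-> p1 -y-> p3 -x-> p2 -x-> p4  → end p4, rejected

1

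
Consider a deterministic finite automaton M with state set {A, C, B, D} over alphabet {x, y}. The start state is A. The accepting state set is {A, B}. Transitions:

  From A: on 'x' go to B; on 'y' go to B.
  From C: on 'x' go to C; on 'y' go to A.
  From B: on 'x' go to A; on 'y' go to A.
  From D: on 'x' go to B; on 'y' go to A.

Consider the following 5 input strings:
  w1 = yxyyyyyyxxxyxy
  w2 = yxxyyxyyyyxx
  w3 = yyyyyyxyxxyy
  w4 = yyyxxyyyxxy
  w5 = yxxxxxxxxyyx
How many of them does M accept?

5

w1: A → B → A → B → A → B → A → B → A → B → A → B → A → B → A  → end A, accepted
w2: A → B → A → B → A → B → A → B → A → B → A → B → A  → end A, accepted
w3: A → B → A → B → A → B → A → B → A → B → A → B → A  → end A, accepted
w4: A → B → A → B → A → B → A → B → A → B → A → B  → end B, accepted
w5: A → B → A → B → A → B → A → B → A → B → A → B → A  → end A, accepted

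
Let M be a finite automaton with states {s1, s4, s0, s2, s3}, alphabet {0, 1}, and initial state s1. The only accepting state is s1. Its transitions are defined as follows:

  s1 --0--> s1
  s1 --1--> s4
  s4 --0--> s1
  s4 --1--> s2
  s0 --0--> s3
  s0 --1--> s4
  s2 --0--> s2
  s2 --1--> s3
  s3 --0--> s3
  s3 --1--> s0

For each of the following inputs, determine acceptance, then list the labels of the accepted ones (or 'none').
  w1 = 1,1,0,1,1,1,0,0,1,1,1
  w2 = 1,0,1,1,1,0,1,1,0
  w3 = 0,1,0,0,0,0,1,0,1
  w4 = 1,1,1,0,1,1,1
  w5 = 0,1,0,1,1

w2

w1:
  start at s1
  read '1': s1 → s4
  read '1': s4 → s2
  read '0': s2 → s2
  read '1': s2 → s3
  read '1': s3 → s0
  read '1': s0 → s4
  read '0': s4 → s1
  read '0': s1 → s1
  read '1': s1 → s4
  read '1': s4 → s2
  read '1': s2 → s3
  end s3, rejected
w2:
  start at s1
  read '1': s1 → s4
  read '0': s4 → s1
  read '1': s1 → s4
  read '1': s4 → s2
  read '1': s2 → s3
  read '0': s3 → s3
  read '1': s3 → s0
  read '1': s0 → s4
  read '0': s4 → s1
  end s1, accepted
w3:
  start at s1
  read '0': s1 → s1
  read '1': s1 → s4
  read '0': s4 → s1
  read '0': s1 → s1
  read '0': s1 → s1
  read '0': s1 → s1
  read '1': s1 → s4
  read '0': s4 → s1
  read '1': s1 → s4
  end s4, rejected
w4:
  start at s1
  read '1': s1 → s4
  read '1': s4 → s2
  read '1': s2 → s3
  read '0': s3 → s3
  read '1': s3 → s0
  read '1': s0 → s4
  read '1': s4 → s2
  end s2, rejected
w5:
  start at s1
  read '0': s1 → s1
  read '1': s1 → s4
  read '0': s4 → s1
  read '1': s1 → s4
  read '1': s4 → s2
  end s2, rejected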